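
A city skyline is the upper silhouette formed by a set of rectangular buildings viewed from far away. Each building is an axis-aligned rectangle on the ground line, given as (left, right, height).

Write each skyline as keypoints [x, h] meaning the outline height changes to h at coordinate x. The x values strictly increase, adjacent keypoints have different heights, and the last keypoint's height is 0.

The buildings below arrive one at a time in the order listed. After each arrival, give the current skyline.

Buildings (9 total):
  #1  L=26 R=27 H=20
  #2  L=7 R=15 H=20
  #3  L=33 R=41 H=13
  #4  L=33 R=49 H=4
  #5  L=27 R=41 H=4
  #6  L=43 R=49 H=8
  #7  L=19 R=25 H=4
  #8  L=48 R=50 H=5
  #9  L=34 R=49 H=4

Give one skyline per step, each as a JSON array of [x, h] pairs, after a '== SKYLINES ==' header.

== SKYLINES ==
[[26,20],[27,0]]
[[7,20],[15,0],[26,20],[27,0]]
[[7,20],[15,0],[26,20],[27,0],[33,13],[41,0]]
[[7,20],[15,0],[26,20],[27,0],[33,13],[41,4],[49,0]]
[[7,20],[15,0],[26,20],[27,4],[33,13],[41,4],[49,0]]
[[7,20],[15,0],[26,20],[27,4],[33,13],[41,4],[43,8],[49,0]]
[[7,20],[15,0],[19,4],[25,0],[26,20],[27,4],[33,13],[41,4],[43,8],[49,0]]
[[7,20],[15,0],[19,4],[25,0],[26,20],[27,4],[33,13],[41,4],[43,8],[49,5],[50,0]]
[[7,20],[15,0],[19,4],[25,0],[26,20],[27,4],[33,13],[41,4],[43,8],[49,5],[50,0]]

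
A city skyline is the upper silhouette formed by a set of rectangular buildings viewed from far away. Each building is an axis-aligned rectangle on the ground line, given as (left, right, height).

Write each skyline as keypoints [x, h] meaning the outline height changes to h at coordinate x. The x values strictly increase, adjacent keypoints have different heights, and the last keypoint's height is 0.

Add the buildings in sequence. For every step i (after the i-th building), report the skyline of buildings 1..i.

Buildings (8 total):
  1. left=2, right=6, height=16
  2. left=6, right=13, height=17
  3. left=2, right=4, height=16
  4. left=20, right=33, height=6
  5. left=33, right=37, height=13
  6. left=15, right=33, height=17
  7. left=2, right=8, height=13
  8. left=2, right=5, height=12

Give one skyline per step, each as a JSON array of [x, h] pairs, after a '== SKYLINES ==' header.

== SKYLINES ==
[[2,16],[6,0]]
[[2,16],[6,17],[13,0]]
[[2,16],[6,17],[13,0]]
[[2,16],[6,17],[13,0],[20,6],[33,0]]
[[2,16],[6,17],[13,0],[20,6],[33,13],[37,0]]
[[2,16],[6,17],[13,0],[15,17],[33,13],[37,0]]
[[2,16],[6,17],[13,0],[15,17],[33,13],[37,0]]
[[2,16],[6,17],[13,0],[15,17],[33,13],[37,0]]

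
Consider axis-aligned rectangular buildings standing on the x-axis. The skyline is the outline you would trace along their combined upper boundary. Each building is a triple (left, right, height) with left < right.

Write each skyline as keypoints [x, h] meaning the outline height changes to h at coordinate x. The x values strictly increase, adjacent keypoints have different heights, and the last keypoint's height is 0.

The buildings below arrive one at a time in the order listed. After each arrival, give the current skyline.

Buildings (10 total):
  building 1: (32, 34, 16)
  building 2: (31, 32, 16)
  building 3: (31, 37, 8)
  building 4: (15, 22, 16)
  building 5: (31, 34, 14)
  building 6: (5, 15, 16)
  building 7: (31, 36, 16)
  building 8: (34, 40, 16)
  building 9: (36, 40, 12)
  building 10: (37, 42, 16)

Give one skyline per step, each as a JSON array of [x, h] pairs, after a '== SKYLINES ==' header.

== SKYLINES ==
[[32,16],[34,0]]
[[31,16],[34,0]]
[[31,16],[34,8],[37,0]]
[[15,16],[22,0],[31,16],[34,8],[37,0]]
[[15,16],[22,0],[31,16],[34,8],[37,0]]
[[5,16],[22,0],[31,16],[34,8],[37,0]]
[[5,16],[22,0],[31,16],[36,8],[37,0]]
[[5,16],[22,0],[31,16],[40,0]]
[[5,16],[22,0],[31,16],[40,0]]
[[5,16],[22,0],[31,16],[42,0]]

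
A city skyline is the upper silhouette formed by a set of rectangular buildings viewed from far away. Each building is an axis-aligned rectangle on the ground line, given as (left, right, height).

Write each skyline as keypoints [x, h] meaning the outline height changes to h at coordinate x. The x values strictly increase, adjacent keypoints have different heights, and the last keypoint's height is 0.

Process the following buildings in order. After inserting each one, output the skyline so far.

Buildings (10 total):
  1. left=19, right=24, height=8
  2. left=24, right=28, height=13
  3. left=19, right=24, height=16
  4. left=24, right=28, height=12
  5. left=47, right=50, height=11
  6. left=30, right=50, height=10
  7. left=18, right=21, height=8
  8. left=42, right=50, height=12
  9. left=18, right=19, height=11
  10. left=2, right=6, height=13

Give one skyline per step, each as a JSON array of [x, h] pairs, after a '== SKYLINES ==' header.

== SKYLINES ==
[[19,8],[24,0]]
[[19,8],[24,13],[28,0]]
[[19,16],[24,13],[28,0]]
[[19,16],[24,13],[28,0]]
[[19,16],[24,13],[28,0],[47,11],[50,0]]
[[19,16],[24,13],[28,0],[30,10],[47,11],[50,0]]
[[18,8],[19,16],[24,13],[28,0],[30,10],[47,11],[50,0]]
[[18,8],[19,16],[24,13],[28,0],[30,10],[42,12],[50,0]]
[[18,11],[19,16],[24,13],[28,0],[30,10],[42,12],[50,0]]
[[2,13],[6,0],[18,11],[19,16],[24,13],[28,0],[30,10],[42,12],[50,0]]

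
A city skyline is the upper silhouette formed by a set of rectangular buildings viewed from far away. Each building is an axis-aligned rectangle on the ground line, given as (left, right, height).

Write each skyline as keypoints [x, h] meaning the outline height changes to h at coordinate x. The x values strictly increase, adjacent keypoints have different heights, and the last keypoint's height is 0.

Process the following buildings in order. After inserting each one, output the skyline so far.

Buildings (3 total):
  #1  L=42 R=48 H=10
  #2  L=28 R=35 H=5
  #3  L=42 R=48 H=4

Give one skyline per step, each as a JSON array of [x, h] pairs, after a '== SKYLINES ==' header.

== SKYLINES ==
[[42,10],[48,0]]
[[28,5],[35,0],[42,10],[48,0]]
[[28,5],[35,0],[42,10],[48,0]]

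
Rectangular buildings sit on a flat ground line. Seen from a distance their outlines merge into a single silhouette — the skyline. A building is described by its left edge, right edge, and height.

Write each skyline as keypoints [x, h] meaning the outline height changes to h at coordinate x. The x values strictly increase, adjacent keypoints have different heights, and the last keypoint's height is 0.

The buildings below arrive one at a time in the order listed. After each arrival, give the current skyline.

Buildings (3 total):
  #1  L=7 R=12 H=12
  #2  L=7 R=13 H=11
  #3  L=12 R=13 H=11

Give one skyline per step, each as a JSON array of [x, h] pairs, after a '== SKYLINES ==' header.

== SKYLINES ==
[[7,12],[12,0]]
[[7,12],[12,11],[13,0]]
[[7,12],[12,11],[13,0]]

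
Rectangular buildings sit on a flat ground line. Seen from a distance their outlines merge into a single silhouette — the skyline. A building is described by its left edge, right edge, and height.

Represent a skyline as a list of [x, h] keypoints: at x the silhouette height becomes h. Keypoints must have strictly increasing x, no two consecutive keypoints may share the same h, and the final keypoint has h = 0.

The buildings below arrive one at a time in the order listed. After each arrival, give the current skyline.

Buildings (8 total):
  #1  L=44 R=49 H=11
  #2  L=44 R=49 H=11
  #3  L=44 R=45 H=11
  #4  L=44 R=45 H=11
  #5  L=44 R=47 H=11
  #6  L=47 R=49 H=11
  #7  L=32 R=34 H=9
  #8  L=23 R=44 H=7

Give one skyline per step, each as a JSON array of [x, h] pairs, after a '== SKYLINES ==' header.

== SKYLINES ==
[[44,11],[49,0]]
[[44,11],[49,0]]
[[44,11],[49,0]]
[[44,11],[49,0]]
[[44,11],[49,0]]
[[44,11],[49,0]]
[[32,9],[34,0],[44,11],[49,0]]
[[23,7],[32,9],[34,7],[44,11],[49,0]]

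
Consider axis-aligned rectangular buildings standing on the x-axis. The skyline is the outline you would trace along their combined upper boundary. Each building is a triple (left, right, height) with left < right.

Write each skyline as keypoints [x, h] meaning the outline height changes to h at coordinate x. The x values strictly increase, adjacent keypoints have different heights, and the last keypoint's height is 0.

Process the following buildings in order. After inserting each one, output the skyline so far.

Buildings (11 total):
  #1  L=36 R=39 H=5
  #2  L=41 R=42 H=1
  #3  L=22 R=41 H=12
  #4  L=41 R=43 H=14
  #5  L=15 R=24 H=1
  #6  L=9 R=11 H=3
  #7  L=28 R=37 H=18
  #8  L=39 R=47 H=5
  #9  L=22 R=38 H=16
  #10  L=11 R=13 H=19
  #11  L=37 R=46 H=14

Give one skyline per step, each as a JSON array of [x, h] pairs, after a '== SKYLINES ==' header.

== SKYLINES ==
[[36,5],[39,0]]
[[36,5],[39,0],[41,1],[42,0]]
[[22,12],[41,1],[42,0]]
[[22,12],[41,14],[43,0]]
[[15,1],[22,12],[41,14],[43,0]]
[[9,3],[11,0],[15,1],[22,12],[41,14],[43,0]]
[[9,3],[11,0],[15,1],[22,12],[28,18],[37,12],[41,14],[43,0]]
[[9,3],[11,0],[15,1],[22,12],[28,18],[37,12],[41,14],[43,5],[47,0]]
[[9,3],[11,0],[15,1],[22,16],[28,18],[37,16],[38,12],[41,14],[43,5],[47,0]]
[[9,3],[11,19],[13,0],[15,1],[22,16],[28,18],[37,16],[38,12],[41,14],[43,5],[47,0]]
[[9,3],[11,19],[13,0],[15,1],[22,16],[28,18],[37,16],[38,14],[46,5],[47,0]]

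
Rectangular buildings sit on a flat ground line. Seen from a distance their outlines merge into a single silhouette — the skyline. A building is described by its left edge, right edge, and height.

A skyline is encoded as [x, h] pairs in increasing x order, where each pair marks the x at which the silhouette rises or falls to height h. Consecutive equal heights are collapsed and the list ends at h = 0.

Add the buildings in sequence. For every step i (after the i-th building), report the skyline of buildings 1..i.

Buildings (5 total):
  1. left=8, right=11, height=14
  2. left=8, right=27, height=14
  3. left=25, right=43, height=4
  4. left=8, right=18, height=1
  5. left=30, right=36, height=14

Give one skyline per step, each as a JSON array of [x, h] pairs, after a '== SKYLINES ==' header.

== SKYLINES ==
[[8,14],[11,0]]
[[8,14],[27,0]]
[[8,14],[27,4],[43,0]]
[[8,14],[27,4],[43,0]]
[[8,14],[27,4],[30,14],[36,4],[43,0]]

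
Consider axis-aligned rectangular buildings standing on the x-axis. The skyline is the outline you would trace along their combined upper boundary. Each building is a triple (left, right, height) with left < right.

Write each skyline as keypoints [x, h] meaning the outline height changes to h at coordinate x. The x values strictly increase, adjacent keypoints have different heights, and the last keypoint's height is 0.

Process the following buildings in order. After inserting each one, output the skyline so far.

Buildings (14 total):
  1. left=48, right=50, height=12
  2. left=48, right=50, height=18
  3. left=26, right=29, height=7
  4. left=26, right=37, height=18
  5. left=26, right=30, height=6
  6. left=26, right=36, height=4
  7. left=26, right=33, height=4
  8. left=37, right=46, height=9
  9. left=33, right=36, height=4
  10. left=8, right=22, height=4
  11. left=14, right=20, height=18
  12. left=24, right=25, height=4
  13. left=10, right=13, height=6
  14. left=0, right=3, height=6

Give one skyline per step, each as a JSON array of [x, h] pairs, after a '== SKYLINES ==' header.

== SKYLINES ==
[[48,12],[50,0]]
[[48,18],[50,0]]
[[26,7],[29,0],[48,18],[50,0]]
[[26,18],[37,0],[48,18],[50,0]]
[[26,18],[37,0],[48,18],[50,0]]
[[26,18],[37,0],[48,18],[50,0]]
[[26,18],[37,0],[48,18],[50,0]]
[[26,18],[37,9],[46,0],[48,18],[50,0]]
[[26,18],[37,9],[46,0],[48,18],[50,0]]
[[8,4],[22,0],[26,18],[37,9],[46,0],[48,18],[50,0]]
[[8,4],[14,18],[20,4],[22,0],[26,18],[37,9],[46,0],[48,18],[50,0]]
[[8,4],[14,18],[20,4],[22,0],[24,4],[25,0],[26,18],[37,9],[46,0],[48,18],[50,0]]
[[8,4],[10,6],[13,4],[14,18],[20,4],[22,0],[24,4],[25,0],[26,18],[37,9],[46,0],[48,18],[50,0]]
[[0,6],[3,0],[8,4],[10,6],[13,4],[14,18],[20,4],[22,0],[24,4],[25,0],[26,18],[37,9],[46,0],[48,18],[50,0]]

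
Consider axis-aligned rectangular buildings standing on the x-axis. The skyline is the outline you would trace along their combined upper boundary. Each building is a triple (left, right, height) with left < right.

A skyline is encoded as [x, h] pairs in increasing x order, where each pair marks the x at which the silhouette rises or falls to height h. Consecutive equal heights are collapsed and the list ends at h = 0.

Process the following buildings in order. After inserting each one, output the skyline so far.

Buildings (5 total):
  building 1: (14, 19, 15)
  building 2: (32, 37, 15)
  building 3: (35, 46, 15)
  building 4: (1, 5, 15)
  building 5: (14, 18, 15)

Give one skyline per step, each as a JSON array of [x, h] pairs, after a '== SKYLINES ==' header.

== SKYLINES ==
[[14,15],[19,0]]
[[14,15],[19,0],[32,15],[37,0]]
[[14,15],[19,0],[32,15],[46,0]]
[[1,15],[5,0],[14,15],[19,0],[32,15],[46,0]]
[[1,15],[5,0],[14,15],[19,0],[32,15],[46,0]]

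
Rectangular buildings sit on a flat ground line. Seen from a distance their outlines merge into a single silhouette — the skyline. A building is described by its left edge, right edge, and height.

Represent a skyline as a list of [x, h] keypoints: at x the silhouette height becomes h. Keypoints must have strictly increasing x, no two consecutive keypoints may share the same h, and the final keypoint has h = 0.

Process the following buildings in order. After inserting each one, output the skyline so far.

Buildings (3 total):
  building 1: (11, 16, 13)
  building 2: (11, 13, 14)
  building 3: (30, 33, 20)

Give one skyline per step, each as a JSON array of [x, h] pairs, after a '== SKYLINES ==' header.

== SKYLINES ==
[[11,13],[16,0]]
[[11,14],[13,13],[16,0]]
[[11,14],[13,13],[16,0],[30,20],[33,0]]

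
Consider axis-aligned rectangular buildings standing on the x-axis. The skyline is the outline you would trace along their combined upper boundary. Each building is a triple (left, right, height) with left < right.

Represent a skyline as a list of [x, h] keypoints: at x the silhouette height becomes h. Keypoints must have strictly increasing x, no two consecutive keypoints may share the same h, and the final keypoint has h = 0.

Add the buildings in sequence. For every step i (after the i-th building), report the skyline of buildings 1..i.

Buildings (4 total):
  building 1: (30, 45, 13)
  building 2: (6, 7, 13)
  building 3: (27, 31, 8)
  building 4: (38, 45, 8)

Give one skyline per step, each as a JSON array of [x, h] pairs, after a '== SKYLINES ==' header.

== SKYLINES ==
[[30,13],[45,0]]
[[6,13],[7,0],[30,13],[45,0]]
[[6,13],[7,0],[27,8],[30,13],[45,0]]
[[6,13],[7,0],[27,8],[30,13],[45,0]]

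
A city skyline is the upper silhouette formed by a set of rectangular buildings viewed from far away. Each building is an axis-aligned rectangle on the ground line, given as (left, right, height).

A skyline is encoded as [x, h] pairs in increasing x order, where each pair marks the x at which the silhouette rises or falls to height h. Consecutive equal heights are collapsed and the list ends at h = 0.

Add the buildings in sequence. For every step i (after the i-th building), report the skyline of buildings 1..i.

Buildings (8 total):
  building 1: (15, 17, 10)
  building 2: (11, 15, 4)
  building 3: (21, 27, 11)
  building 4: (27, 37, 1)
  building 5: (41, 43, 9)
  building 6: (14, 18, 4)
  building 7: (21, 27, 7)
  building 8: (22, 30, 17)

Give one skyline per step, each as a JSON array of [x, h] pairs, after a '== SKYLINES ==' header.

== SKYLINES ==
[[15,10],[17,0]]
[[11,4],[15,10],[17,0]]
[[11,4],[15,10],[17,0],[21,11],[27,0]]
[[11,4],[15,10],[17,0],[21,11],[27,1],[37,0]]
[[11,4],[15,10],[17,0],[21,11],[27,1],[37,0],[41,9],[43,0]]
[[11,4],[15,10],[17,4],[18,0],[21,11],[27,1],[37,0],[41,9],[43,0]]
[[11,4],[15,10],[17,4],[18,0],[21,11],[27,1],[37,0],[41,9],[43,0]]
[[11,4],[15,10],[17,4],[18,0],[21,11],[22,17],[30,1],[37,0],[41,9],[43,0]]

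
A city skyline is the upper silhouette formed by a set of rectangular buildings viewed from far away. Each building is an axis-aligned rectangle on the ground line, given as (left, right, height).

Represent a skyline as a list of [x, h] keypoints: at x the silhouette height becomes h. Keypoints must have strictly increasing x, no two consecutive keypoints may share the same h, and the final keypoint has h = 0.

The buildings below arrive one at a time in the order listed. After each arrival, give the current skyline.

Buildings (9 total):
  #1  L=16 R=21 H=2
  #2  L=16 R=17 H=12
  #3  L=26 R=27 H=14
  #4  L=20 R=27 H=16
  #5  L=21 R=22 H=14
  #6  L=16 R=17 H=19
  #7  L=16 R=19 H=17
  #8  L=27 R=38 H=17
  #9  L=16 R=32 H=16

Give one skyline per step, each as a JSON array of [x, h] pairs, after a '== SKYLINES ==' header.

== SKYLINES ==
[[16,2],[21,0]]
[[16,12],[17,2],[21,0]]
[[16,12],[17,2],[21,0],[26,14],[27,0]]
[[16,12],[17,2],[20,16],[27,0]]
[[16,12],[17,2],[20,16],[27,0]]
[[16,19],[17,2],[20,16],[27,0]]
[[16,19],[17,17],[19,2],[20,16],[27,0]]
[[16,19],[17,17],[19,2],[20,16],[27,17],[38,0]]
[[16,19],[17,17],[19,16],[27,17],[38,0]]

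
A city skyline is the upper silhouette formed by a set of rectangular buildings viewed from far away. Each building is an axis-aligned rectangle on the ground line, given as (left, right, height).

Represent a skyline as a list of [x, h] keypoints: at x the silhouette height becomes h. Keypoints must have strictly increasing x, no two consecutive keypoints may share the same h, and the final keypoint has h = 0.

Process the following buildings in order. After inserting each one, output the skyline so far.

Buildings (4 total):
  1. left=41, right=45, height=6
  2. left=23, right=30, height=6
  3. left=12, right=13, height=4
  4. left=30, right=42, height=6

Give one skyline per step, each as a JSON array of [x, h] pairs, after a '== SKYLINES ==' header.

== SKYLINES ==
[[41,6],[45,0]]
[[23,6],[30,0],[41,6],[45,0]]
[[12,4],[13,0],[23,6],[30,0],[41,6],[45,0]]
[[12,4],[13,0],[23,6],[45,0]]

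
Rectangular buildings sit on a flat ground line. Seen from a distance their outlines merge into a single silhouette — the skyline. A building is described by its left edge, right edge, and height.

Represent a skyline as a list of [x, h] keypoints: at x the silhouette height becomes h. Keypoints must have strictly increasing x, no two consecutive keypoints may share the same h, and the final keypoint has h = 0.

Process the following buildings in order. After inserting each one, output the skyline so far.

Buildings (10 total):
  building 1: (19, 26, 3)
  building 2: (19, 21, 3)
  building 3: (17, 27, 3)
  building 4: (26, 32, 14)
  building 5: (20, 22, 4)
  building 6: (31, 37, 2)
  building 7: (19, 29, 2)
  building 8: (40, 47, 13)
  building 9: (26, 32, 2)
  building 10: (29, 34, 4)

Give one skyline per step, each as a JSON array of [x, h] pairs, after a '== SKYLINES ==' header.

== SKYLINES ==
[[19,3],[26,0]]
[[19,3],[26,0]]
[[17,3],[27,0]]
[[17,3],[26,14],[32,0]]
[[17,3],[20,4],[22,3],[26,14],[32,0]]
[[17,3],[20,4],[22,3],[26,14],[32,2],[37,0]]
[[17,3],[20,4],[22,3],[26,14],[32,2],[37,0]]
[[17,3],[20,4],[22,3],[26,14],[32,2],[37,0],[40,13],[47,0]]
[[17,3],[20,4],[22,3],[26,14],[32,2],[37,0],[40,13],[47,0]]
[[17,3],[20,4],[22,3],[26,14],[32,4],[34,2],[37,0],[40,13],[47,0]]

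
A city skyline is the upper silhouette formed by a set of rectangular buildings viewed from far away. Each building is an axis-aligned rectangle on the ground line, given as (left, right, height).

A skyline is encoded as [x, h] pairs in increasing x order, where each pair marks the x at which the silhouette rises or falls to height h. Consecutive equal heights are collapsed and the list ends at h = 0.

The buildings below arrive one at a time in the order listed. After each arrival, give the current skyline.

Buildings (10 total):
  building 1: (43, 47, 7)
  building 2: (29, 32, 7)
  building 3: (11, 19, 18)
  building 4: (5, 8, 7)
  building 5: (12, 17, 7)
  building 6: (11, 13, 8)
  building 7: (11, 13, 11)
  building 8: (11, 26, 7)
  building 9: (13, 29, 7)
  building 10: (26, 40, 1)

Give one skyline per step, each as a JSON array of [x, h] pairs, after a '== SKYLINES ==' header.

== SKYLINES ==
[[43,7],[47,0]]
[[29,7],[32,0],[43,7],[47,0]]
[[11,18],[19,0],[29,7],[32,0],[43,7],[47,0]]
[[5,7],[8,0],[11,18],[19,0],[29,7],[32,0],[43,7],[47,0]]
[[5,7],[8,0],[11,18],[19,0],[29,7],[32,0],[43,7],[47,0]]
[[5,7],[8,0],[11,18],[19,0],[29,7],[32,0],[43,7],[47,0]]
[[5,7],[8,0],[11,18],[19,0],[29,7],[32,0],[43,7],[47,0]]
[[5,7],[8,0],[11,18],[19,7],[26,0],[29,7],[32,0],[43,7],[47,0]]
[[5,7],[8,0],[11,18],[19,7],[32,0],[43,7],[47,0]]
[[5,7],[8,0],[11,18],[19,7],[32,1],[40,0],[43,7],[47,0]]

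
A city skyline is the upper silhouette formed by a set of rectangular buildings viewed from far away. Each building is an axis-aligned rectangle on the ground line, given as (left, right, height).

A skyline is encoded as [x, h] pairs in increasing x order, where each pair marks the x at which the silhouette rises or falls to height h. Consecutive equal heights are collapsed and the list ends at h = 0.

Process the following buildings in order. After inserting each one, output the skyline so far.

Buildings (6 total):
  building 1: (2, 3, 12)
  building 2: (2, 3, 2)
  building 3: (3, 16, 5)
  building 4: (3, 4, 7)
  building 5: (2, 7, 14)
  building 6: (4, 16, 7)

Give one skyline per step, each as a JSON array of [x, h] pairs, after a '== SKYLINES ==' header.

== SKYLINES ==
[[2,12],[3,0]]
[[2,12],[3,0]]
[[2,12],[3,5],[16,0]]
[[2,12],[3,7],[4,5],[16,0]]
[[2,14],[7,5],[16,0]]
[[2,14],[7,7],[16,0]]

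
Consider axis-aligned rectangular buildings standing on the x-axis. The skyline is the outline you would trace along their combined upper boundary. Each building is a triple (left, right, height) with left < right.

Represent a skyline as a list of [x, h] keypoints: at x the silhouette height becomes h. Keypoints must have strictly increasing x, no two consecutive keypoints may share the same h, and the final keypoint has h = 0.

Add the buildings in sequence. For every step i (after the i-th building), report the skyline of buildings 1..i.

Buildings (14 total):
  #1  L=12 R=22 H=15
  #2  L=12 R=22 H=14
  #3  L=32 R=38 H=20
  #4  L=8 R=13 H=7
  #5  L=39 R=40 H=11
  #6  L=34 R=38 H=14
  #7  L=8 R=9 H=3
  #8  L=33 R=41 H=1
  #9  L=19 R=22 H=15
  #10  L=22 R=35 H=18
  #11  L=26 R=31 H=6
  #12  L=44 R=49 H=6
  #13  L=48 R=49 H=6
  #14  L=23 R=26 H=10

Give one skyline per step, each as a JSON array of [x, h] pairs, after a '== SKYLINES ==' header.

== SKYLINES ==
[[12,15],[22,0]]
[[12,15],[22,0]]
[[12,15],[22,0],[32,20],[38,0]]
[[8,7],[12,15],[22,0],[32,20],[38,0]]
[[8,7],[12,15],[22,0],[32,20],[38,0],[39,11],[40,0]]
[[8,7],[12,15],[22,0],[32,20],[38,0],[39,11],[40,0]]
[[8,7],[12,15],[22,0],[32,20],[38,0],[39,11],[40,0]]
[[8,7],[12,15],[22,0],[32,20],[38,1],[39,11],[40,1],[41,0]]
[[8,7],[12,15],[22,0],[32,20],[38,1],[39,11],[40,1],[41,0]]
[[8,7],[12,15],[22,18],[32,20],[38,1],[39,11],[40,1],[41,0]]
[[8,7],[12,15],[22,18],[32,20],[38,1],[39,11],[40,1],[41,0]]
[[8,7],[12,15],[22,18],[32,20],[38,1],[39,11],[40,1],[41,0],[44,6],[49,0]]
[[8,7],[12,15],[22,18],[32,20],[38,1],[39,11],[40,1],[41,0],[44,6],[49,0]]
[[8,7],[12,15],[22,18],[32,20],[38,1],[39,11],[40,1],[41,0],[44,6],[49,0]]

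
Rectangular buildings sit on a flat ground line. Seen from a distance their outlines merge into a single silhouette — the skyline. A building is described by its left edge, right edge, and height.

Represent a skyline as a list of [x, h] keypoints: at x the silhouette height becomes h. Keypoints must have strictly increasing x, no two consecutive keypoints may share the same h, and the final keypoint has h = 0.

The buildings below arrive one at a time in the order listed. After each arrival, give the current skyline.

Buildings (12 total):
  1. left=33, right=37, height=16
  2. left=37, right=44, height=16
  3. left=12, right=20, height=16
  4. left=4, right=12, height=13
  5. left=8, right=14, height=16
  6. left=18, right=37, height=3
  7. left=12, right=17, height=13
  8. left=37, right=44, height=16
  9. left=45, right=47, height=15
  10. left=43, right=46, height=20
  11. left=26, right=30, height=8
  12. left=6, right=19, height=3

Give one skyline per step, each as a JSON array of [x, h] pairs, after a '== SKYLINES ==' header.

== SKYLINES ==
[[33,16],[37,0]]
[[33,16],[44,0]]
[[12,16],[20,0],[33,16],[44,0]]
[[4,13],[12,16],[20,0],[33,16],[44,0]]
[[4,13],[8,16],[20,0],[33,16],[44,0]]
[[4,13],[8,16],[20,3],[33,16],[44,0]]
[[4,13],[8,16],[20,3],[33,16],[44,0]]
[[4,13],[8,16],[20,3],[33,16],[44,0]]
[[4,13],[8,16],[20,3],[33,16],[44,0],[45,15],[47,0]]
[[4,13],[8,16],[20,3],[33,16],[43,20],[46,15],[47,0]]
[[4,13],[8,16],[20,3],[26,8],[30,3],[33,16],[43,20],[46,15],[47,0]]
[[4,13],[8,16],[20,3],[26,8],[30,3],[33,16],[43,20],[46,15],[47,0]]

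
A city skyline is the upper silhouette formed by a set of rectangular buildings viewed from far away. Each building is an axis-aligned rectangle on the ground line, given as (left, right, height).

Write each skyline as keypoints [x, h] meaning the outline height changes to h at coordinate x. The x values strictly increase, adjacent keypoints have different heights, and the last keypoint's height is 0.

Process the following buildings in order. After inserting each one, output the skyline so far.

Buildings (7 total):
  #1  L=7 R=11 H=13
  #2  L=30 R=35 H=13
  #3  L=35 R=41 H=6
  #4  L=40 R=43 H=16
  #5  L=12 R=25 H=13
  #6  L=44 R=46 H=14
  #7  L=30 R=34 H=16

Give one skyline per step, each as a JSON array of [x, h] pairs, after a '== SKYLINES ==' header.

== SKYLINES ==
[[7,13],[11,0]]
[[7,13],[11,0],[30,13],[35,0]]
[[7,13],[11,0],[30,13],[35,6],[41,0]]
[[7,13],[11,0],[30,13],[35,6],[40,16],[43,0]]
[[7,13],[11,0],[12,13],[25,0],[30,13],[35,6],[40,16],[43,0]]
[[7,13],[11,0],[12,13],[25,0],[30,13],[35,6],[40,16],[43,0],[44,14],[46,0]]
[[7,13],[11,0],[12,13],[25,0],[30,16],[34,13],[35,6],[40,16],[43,0],[44,14],[46,0]]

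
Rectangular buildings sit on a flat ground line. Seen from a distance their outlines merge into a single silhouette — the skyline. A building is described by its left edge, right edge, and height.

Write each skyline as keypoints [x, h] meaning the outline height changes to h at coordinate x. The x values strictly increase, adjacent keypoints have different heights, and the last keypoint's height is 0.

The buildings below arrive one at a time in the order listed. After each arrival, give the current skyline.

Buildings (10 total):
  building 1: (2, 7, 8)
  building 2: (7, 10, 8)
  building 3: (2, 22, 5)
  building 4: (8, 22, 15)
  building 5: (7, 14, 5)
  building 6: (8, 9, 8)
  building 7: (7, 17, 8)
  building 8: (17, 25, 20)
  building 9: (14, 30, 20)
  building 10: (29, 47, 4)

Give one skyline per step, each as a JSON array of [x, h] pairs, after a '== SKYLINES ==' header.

== SKYLINES ==
[[2,8],[7,0]]
[[2,8],[10,0]]
[[2,8],[10,5],[22,0]]
[[2,8],[8,15],[22,0]]
[[2,8],[8,15],[22,0]]
[[2,8],[8,15],[22,0]]
[[2,8],[8,15],[22,0]]
[[2,8],[8,15],[17,20],[25,0]]
[[2,8],[8,15],[14,20],[30,0]]
[[2,8],[8,15],[14,20],[30,4],[47,0]]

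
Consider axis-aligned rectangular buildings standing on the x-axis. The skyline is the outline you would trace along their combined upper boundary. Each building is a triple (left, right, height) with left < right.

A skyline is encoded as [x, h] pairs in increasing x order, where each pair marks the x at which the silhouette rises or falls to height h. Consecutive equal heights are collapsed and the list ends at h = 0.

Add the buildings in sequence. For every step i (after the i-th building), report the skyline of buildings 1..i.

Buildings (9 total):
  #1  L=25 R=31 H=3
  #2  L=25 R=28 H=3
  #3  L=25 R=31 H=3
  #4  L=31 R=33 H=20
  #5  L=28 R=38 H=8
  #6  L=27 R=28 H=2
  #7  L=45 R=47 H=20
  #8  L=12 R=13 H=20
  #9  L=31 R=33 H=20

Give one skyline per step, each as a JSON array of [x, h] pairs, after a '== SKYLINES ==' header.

== SKYLINES ==
[[25,3],[31,0]]
[[25,3],[31,0]]
[[25,3],[31,0]]
[[25,3],[31,20],[33,0]]
[[25,3],[28,8],[31,20],[33,8],[38,0]]
[[25,3],[28,8],[31,20],[33,8],[38,0]]
[[25,3],[28,8],[31,20],[33,8],[38,0],[45,20],[47,0]]
[[12,20],[13,0],[25,3],[28,8],[31,20],[33,8],[38,0],[45,20],[47,0]]
[[12,20],[13,0],[25,3],[28,8],[31,20],[33,8],[38,0],[45,20],[47,0]]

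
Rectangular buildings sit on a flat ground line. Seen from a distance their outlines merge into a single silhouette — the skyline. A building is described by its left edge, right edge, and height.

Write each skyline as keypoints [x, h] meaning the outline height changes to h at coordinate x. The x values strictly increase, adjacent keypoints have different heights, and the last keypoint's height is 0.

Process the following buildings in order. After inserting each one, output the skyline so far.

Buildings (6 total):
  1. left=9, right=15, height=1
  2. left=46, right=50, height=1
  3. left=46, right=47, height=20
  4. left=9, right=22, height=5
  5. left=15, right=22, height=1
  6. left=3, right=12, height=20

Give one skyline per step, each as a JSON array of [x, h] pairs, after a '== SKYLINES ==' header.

== SKYLINES ==
[[9,1],[15,0]]
[[9,1],[15,0],[46,1],[50,0]]
[[9,1],[15,0],[46,20],[47,1],[50,0]]
[[9,5],[22,0],[46,20],[47,1],[50,0]]
[[9,5],[22,0],[46,20],[47,1],[50,0]]
[[3,20],[12,5],[22,0],[46,20],[47,1],[50,0]]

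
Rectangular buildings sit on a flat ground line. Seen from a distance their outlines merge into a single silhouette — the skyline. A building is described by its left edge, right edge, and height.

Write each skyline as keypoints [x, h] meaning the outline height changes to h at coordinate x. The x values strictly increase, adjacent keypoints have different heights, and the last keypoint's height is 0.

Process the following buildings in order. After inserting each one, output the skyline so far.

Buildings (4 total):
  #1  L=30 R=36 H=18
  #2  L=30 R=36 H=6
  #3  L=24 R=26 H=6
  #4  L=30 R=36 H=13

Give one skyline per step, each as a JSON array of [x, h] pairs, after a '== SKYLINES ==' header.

== SKYLINES ==
[[30,18],[36,0]]
[[30,18],[36,0]]
[[24,6],[26,0],[30,18],[36,0]]
[[24,6],[26,0],[30,18],[36,0]]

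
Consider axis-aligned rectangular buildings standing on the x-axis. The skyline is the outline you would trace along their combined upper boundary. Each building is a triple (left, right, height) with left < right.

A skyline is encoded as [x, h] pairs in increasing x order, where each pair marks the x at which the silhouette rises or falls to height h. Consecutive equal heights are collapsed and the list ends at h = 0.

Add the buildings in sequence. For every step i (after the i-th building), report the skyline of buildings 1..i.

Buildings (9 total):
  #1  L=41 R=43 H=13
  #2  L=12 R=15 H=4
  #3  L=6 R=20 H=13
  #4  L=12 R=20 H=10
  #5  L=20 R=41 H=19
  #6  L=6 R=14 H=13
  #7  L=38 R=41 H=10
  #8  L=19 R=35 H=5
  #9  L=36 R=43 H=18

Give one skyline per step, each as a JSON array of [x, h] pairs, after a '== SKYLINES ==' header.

== SKYLINES ==
[[41,13],[43,0]]
[[12,4],[15,0],[41,13],[43,0]]
[[6,13],[20,0],[41,13],[43,0]]
[[6,13],[20,0],[41,13],[43,0]]
[[6,13],[20,19],[41,13],[43,0]]
[[6,13],[20,19],[41,13],[43,0]]
[[6,13],[20,19],[41,13],[43,0]]
[[6,13],[20,19],[41,13],[43,0]]
[[6,13],[20,19],[41,18],[43,0]]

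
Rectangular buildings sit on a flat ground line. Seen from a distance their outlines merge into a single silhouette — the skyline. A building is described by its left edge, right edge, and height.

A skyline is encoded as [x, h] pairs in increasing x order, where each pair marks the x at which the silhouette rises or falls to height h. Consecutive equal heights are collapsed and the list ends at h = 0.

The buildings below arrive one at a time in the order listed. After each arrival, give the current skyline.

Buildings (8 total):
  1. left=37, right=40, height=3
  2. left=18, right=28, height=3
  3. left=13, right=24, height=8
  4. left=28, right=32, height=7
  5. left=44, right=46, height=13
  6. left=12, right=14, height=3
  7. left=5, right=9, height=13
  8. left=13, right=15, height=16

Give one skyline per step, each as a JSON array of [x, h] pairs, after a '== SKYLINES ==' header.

== SKYLINES ==
[[37,3],[40,0]]
[[18,3],[28,0],[37,3],[40,0]]
[[13,8],[24,3],[28,0],[37,3],[40,0]]
[[13,8],[24,3],[28,7],[32,0],[37,3],[40,0]]
[[13,8],[24,3],[28,7],[32,0],[37,3],[40,0],[44,13],[46,0]]
[[12,3],[13,8],[24,3],[28,7],[32,0],[37,3],[40,0],[44,13],[46,0]]
[[5,13],[9,0],[12,3],[13,8],[24,3],[28,7],[32,0],[37,3],[40,0],[44,13],[46,0]]
[[5,13],[9,0],[12,3],[13,16],[15,8],[24,3],[28,7],[32,0],[37,3],[40,0],[44,13],[46,0]]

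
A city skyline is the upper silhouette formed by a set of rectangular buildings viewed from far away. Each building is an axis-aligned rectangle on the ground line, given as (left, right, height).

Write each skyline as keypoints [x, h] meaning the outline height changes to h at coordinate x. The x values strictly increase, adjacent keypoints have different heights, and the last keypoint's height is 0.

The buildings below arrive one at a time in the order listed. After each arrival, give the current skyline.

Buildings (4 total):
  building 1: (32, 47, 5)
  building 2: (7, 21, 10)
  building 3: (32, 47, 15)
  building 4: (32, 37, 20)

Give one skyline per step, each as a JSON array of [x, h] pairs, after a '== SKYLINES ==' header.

== SKYLINES ==
[[32,5],[47,0]]
[[7,10],[21,0],[32,5],[47,0]]
[[7,10],[21,0],[32,15],[47,0]]
[[7,10],[21,0],[32,20],[37,15],[47,0]]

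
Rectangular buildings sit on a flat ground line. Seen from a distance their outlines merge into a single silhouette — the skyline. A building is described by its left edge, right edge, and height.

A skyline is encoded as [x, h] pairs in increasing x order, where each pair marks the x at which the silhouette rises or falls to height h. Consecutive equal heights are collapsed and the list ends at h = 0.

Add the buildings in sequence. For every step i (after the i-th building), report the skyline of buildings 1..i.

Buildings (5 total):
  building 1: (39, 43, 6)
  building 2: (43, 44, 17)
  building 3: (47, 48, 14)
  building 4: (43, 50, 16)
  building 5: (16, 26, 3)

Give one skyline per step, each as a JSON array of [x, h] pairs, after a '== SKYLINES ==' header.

== SKYLINES ==
[[39,6],[43,0]]
[[39,6],[43,17],[44,0]]
[[39,6],[43,17],[44,0],[47,14],[48,0]]
[[39,6],[43,17],[44,16],[50,0]]
[[16,3],[26,0],[39,6],[43,17],[44,16],[50,0]]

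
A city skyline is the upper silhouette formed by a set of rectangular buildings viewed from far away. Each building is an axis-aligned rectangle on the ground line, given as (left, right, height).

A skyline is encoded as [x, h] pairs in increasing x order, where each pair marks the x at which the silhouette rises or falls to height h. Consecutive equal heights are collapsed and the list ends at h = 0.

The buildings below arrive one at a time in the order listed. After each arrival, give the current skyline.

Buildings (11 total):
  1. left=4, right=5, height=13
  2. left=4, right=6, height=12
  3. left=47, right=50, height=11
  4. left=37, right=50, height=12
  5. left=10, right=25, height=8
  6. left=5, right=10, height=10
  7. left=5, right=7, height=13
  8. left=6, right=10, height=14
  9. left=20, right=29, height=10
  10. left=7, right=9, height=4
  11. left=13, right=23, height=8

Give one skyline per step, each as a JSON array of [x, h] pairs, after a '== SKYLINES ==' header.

== SKYLINES ==
[[4,13],[5,0]]
[[4,13],[5,12],[6,0]]
[[4,13],[5,12],[6,0],[47,11],[50,0]]
[[4,13],[5,12],[6,0],[37,12],[50,0]]
[[4,13],[5,12],[6,0],[10,8],[25,0],[37,12],[50,0]]
[[4,13],[5,12],[6,10],[10,8],[25,0],[37,12],[50,0]]
[[4,13],[7,10],[10,8],[25,0],[37,12],[50,0]]
[[4,13],[6,14],[10,8],[25,0],[37,12],[50,0]]
[[4,13],[6,14],[10,8],[20,10],[29,0],[37,12],[50,0]]
[[4,13],[6,14],[10,8],[20,10],[29,0],[37,12],[50,0]]
[[4,13],[6,14],[10,8],[20,10],[29,0],[37,12],[50,0]]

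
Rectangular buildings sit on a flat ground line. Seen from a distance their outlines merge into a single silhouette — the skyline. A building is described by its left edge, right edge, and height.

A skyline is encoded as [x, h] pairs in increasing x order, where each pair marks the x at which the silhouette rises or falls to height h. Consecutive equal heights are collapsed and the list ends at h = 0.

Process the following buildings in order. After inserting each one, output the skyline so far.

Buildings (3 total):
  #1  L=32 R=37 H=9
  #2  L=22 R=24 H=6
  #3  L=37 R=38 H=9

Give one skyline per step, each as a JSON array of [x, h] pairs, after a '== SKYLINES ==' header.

== SKYLINES ==
[[32,9],[37,0]]
[[22,6],[24,0],[32,9],[37,0]]
[[22,6],[24,0],[32,9],[38,0]]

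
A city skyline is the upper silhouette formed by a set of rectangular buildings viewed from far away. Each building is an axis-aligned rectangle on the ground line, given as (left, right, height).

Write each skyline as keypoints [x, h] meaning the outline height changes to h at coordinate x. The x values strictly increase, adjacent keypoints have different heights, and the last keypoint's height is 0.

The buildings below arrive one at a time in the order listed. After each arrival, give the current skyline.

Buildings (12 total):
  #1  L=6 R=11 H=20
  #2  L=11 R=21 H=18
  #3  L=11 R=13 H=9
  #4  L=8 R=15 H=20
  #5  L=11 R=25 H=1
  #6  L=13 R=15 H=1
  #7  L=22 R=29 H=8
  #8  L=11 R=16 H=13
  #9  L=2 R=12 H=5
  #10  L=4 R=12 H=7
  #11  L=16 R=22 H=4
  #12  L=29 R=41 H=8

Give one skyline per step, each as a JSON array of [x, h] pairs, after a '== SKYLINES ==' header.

== SKYLINES ==
[[6,20],[11,0]]
[[6,20],[11,18],[21,0]]
[[6,20],[11,18],[21,0]]
[[6,20],[15,18],[21,0]]
[[6,20],[15,18],[21,1],[25,0]]
[[6,20],[15,18],[21,1],[25,0]]
[[6,20],[15,18],[21,1],[22,8],[29,0]]
[[6,20],[15,18],[21,1],[22,8],[29,0]]
[[2,5],[6,20],[15,18],[21,1],[22,8],[29,0]]
[[2,5],[4,7],[6,20],[15,18],[21,1],[22,8],[29,0]]
[[2,5],[4,7],[6,20],[15,18],[21,4],[22,8],[29,0]]
[[2,5],[4,7],[6,20],[15,18],[21,4],[22,8],[41,0]]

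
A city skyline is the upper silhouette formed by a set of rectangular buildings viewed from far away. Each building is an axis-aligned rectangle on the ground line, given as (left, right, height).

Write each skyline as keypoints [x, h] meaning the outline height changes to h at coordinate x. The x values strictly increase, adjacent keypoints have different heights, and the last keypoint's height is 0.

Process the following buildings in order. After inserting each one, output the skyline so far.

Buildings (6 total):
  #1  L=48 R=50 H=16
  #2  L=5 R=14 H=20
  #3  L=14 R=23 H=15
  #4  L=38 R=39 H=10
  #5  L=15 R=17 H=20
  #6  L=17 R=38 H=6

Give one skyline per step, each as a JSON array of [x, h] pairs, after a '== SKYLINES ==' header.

== SKYLINES ==
[[48,16],[50,0]]
[[5,20],[14,0],[48,16],[50,0]]
[[5,20],[14,15],[23,0],[48,16],[50,0]]
[[5,20],[14,15],[23,0],[38,10],[39,0],[48,16],[50,0]]
[[5,20],[14,15],[15,20],[17,15],[23,0],[38,10],[39,0],[48,16],[50,0]]
[[5,20],[14,15],[15,20],[17,15],[23,6],[38,10],[39,0],[48,16],[50,0]]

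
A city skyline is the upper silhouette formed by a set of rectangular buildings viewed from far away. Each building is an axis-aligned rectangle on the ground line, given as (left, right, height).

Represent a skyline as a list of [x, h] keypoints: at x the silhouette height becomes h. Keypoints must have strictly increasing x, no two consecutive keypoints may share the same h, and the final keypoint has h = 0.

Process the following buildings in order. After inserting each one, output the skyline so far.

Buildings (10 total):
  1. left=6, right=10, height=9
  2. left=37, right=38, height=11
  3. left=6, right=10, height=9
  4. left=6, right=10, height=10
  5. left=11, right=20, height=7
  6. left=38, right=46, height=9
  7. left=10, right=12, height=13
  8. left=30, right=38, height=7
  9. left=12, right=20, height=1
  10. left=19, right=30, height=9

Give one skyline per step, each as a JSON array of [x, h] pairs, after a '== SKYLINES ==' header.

== SKYLINES ==
[[6,9],[10,0]]
[[6,9],[10,0],[37,11],[38,0]]
[[6,9],[10,0],[37,11],[38,0]]
[[6,10],[10,0],[37,11],[38,0]]
[[6,10],[10,0],[11,7],[20,0],[37,11],[38,0]]
[[6,10],[10,0],[11,7],[20,0],[37,11],[38,9],[46,0]]
[[6,10],[10,13],[12,7],[20,0],[37,11],[38,9],[46,0]]
[[6,10],[10,13],[12,7],[20,0],[30,7],[37,11],[38,9],[46,0]]
[[6,10],[10,13],[12,7],[20,0],[30,7],[37,11],[38,9],[46,0]]
[[6,10],[10,13],[12,7],[19,9],[30,7],[37,11],[38,9],[46,0]]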